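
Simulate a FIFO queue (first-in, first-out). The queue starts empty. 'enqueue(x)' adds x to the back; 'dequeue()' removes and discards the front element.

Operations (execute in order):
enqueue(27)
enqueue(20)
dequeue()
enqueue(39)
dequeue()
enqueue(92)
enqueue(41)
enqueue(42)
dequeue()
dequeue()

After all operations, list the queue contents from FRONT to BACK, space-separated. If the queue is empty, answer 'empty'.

enqueue(27): [27]
enqueue(20): [27, 20]
dequeue(): [20]
enqueue(39): [20, 39]
dequeue(): [39]
enqueue(92): [39, 92]
enqueue(41): [39, 92, 41]
enqueue(42): [39, 92, 41, 42]
dequeue(): [92, 41, 42]
dequeue(): [41, 42]

Answer: 41 42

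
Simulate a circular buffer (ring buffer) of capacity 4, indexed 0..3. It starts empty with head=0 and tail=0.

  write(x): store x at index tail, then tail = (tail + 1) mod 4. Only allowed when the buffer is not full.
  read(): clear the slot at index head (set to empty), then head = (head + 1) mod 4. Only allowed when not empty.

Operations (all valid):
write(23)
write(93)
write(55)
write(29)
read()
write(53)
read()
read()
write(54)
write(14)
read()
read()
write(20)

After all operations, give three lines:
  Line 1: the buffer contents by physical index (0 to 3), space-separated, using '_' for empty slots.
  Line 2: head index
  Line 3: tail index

write(23): buf=[23 _ _ _], head=0, tail=1, size=1
write(93): buf=[23 93 _ _], head=0, tail=2, size=2
write(55): buf=[23 93 55 _], head=0, tail=3, size=3
write(29): buf=[23 93 55 29], head=0, tail=0, size=4
read(): buf=[_ 93 55 29], head=1, tail=0, size=3
write(53): buf=[53 93 55 29], head=1, tail=1, size=4
read(): buf=[53 _ 55 29], head=2, tail=1, size=3
read(): buf=[53 _ _ 29], head=3, tail=1, size=2
write(54): buf=[53 54 _ 29], head=3, tail=2, size=3
write(14): buf=[53 54 14 29], head=3, tail=3, size=4
read(): buf=[53 54 14 _], head=0, tail=3, size=3
read(): buf=[_ 54 14 _], head=1, tail=3, size=2
write(20): buf=[_ 54 14 20], head=1, tail=0, size=3

Answer: _ 54 14 20
1
0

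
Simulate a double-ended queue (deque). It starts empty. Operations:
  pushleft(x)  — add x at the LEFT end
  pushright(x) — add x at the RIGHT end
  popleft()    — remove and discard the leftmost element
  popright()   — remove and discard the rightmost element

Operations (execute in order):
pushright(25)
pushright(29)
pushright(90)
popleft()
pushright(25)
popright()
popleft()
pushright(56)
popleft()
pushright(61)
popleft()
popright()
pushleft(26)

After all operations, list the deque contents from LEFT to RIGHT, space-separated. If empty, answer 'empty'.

pushright(25): [25]
pushright(29): [25, 29]
pushright(90): [25, 29, 90]
popleft(): [29, 90]
pushright(25): [29, 90, 25]
popright(): [29, 90]
popleft(): [90]
pushright(56): [90, 56]
popleft(): [56]
pushright(61): [56, 61]
popleft(): [61]
popright(): []
pushleft(26): [26]

Answer: 26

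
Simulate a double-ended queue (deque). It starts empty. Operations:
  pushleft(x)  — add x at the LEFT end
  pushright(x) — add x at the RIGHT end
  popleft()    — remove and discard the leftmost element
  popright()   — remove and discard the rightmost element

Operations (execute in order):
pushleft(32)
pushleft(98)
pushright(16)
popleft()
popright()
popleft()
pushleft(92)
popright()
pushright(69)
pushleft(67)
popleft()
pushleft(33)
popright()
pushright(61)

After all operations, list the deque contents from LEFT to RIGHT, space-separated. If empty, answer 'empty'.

pushleft(32): [32]
pushleft(98): [98, 32]
pushright(16): [98, 32, 16]
popleft(): [32, 16]
popright(): [32]
popleft(): []
pushleft(92): [92]
popright(): []
pushright(69): [69]
pushleft(67): [67, 69]
popleft(): [69]
pushleft(33): [33, 69]
popright(): [33]
pushright(61): [33, 61]

Answer: 33 61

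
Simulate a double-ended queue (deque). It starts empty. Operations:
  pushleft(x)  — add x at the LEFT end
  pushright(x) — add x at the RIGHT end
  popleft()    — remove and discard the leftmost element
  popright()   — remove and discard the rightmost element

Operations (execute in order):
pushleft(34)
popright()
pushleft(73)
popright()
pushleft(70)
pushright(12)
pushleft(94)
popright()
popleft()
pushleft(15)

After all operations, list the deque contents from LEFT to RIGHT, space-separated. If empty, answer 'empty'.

Answer: 15 70

Derivation:
pushleft(34): [34]
popright(): []
pushleft(73): [73]
popright(): []
pushleft(70): [70]
pushright(12): [70, 12]
pushleft(94): [94, 70, 12]
popright(): [94, 70]
popleft(): [70]
pushleft(15): [15, 70]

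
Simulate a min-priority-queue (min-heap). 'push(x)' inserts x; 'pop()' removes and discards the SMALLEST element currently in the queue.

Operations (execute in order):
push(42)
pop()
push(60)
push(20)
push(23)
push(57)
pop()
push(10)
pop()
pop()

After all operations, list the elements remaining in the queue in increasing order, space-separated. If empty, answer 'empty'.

Answer: 57 60

Derivation:
push(42): heap contents = [42]
pop() → 42: heap contents = []
push(60): heap contents = [60]
push(20): heap contents = [20, 60]
push(23): heap contents = [20, 23, 60]
push(57): heap contents = [20, 23, 57, 60]
pop() → 20: heap contents = [23, 57, 60]
push(10): heap contents = [10, 23, 57, 60]
pop() → 10: heap contents = [23, 57, 60]
pop() → 23: heap contents = [57, 60]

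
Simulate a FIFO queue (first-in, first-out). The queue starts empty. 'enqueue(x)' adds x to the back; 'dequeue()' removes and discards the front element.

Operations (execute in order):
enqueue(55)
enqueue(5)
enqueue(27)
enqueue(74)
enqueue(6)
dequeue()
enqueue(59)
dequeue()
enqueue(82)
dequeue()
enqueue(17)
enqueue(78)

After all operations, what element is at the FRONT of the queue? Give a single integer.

Answer: 74

Derivation:
enqueue(55): queue = [55]
enqueue(5): queue = [55, 5]
enqueue(27): queue = [55, 5, 27]
enqueue(74): queue = [55, 5, 27, 74]
enqueue(6): queue = [55, 5, 27, 74, 6]
dequeue(): queue = [5, 27, 74, 6]
enqueue(59): queue = [5, 27, 74, 6, 59]
dequeue(): queue = [27, 74, 6, 59]
enqueue(82): queue = [27, 74, 6, 59, 82]
dequeue(): queue = [74, 6, 59, 82]
enqueue(17): queue = [74, 6, 59, 82, 17]
enqueue(78): queue = [74, 6, 59, 82, 17, 78]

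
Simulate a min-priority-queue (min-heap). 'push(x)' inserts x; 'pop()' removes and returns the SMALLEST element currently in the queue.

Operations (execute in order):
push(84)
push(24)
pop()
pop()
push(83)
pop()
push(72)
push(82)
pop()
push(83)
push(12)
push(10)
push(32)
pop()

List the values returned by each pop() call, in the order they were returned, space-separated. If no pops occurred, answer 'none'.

push(84): heap contents = [84]
push(24): heap contents = [24, 84]
pop() → 24: heap contents = [84]
pop() → 84: heap contents = []
push(83): heap contents = [83]
pop() → 83: heap contents = []
push(72): heap contents = [72]
push(82): heap contents = [72, 82]
pop() → 72: heap contents = [82]
push(83): heap contents = [82, 83]
push(12): heap contents = [12, 82, 83]
push(10): heap contents = [10, 12, 82, 83]
push(32): heap contents = [10, 12, 32, 82, 83]
pop() → 10: heap contents = [12, 32, 82, 83]

Answer: 24 84 83 72 10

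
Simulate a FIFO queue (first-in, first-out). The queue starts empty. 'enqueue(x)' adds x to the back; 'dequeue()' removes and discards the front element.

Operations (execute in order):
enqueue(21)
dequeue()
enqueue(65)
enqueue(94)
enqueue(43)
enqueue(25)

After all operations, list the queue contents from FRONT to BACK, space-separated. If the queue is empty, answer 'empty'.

enqueue(21): [21]
dequeue(): []
enqueue(65): [65]
enqueue(94): [65, 94]
enqueue(43): [65, 94, 43]
enqueue(25): [65, 94, 43, 25]

Answer: 65 94 43 25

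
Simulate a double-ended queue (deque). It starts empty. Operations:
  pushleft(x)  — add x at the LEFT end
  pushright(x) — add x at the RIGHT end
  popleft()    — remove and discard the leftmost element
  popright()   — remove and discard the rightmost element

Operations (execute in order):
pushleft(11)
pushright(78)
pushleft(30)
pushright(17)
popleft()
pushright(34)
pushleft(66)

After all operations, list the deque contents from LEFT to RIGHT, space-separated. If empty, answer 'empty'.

pushleft(11): [11]
pushright(78): [11, 78]
pushleft(30): [30, 11, 78]
pushright(17): [30, 11, 78, 17]
popleft(): [11, 78, 17]
pushright(34): [11, 78, 17, 34]
pushleft(66): [66, 11, 78, 17, 34]

Answer: 66 11 78 17 34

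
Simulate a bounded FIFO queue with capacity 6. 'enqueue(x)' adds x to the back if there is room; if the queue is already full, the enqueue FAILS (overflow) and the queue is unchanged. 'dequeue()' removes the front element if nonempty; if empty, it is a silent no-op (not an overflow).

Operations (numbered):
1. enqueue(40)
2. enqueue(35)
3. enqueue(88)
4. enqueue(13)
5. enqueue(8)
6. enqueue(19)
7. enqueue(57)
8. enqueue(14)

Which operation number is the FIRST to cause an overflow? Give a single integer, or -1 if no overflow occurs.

1. enqueue(40): size=1
2. enqueue(35): size=2
3. enqueue(88): size=3
4. enqueue(13): size=4
5. enqueue(8): size=5
6. enqueue(19): size=6
7. enqueue(57): size=6=cap → OVERFLOW (fail)
8. enqueue(14): size=6=cap → OVERFLOW (fail)

Answer: 7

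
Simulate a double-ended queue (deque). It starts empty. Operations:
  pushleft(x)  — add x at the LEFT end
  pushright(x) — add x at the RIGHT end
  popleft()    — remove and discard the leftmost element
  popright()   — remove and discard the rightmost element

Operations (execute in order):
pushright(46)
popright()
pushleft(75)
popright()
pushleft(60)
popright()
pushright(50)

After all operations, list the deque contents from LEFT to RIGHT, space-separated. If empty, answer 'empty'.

pushright(46): [46]
popright(): []
pushleft(75): [75]
popright(): []
pushleft(60): [60]
popright(): []
pushright(50): [50]

Answer: 50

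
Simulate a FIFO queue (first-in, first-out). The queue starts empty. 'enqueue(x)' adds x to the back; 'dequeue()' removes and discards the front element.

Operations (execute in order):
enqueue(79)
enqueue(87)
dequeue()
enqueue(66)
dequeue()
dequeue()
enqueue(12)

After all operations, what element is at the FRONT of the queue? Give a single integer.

Answer: 12

Derivation:
enqueue(79): queue = [79]
enqueue(87): queue = [79, 87]
dequeue(): queue = [87]
enqueue(66): queue = [87, 66]
dequeue(): queue = [66]
dequeue(): queue = []
enqueue(12): queue = [12]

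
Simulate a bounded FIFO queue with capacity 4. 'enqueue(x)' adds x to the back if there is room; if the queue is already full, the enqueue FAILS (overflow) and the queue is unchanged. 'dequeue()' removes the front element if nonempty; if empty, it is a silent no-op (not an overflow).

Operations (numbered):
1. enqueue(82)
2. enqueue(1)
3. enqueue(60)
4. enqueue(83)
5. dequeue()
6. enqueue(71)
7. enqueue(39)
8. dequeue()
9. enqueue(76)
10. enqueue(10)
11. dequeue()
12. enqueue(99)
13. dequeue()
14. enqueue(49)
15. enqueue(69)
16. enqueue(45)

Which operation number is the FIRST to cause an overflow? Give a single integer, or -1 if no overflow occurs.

Answer: 7

Derivation:
1. enqueue(82): size=1
2. enqueue(1): size=2
3. enqueue(60): size=3
4. enqueue(83): size=4
5. dequeue(): size=3
6. enqueue(71): size=4
7. enqueue(39): size=4=cap → OVERFLOW (fail)
8. dequeue(): size=3
9. enqueue(76): size=4
10. enqueue(10): size=4=cap → OVERFLOW (fail)
11. dequeue(): size=3
12. enqueue(99): size=4
13. dequeue(): size=3
14. enqueue(49): size=4
15. enqueue(69): size=4=cap → OVERFLOW (fail)
16. enqueue(45): size=4=cap → OVERFLOW (fail)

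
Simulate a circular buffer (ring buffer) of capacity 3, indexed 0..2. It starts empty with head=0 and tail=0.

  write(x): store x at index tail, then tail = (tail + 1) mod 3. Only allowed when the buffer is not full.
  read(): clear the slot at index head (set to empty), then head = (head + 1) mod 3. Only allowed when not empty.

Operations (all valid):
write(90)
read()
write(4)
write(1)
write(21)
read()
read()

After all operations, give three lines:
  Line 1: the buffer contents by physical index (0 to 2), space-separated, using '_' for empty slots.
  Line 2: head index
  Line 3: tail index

write(90): buf=[90 _ _], head=0, tail=1, size=1
read(): buf=[_ _ _], head=1, tail=1, size=0
write(4): buf=[_ 4 _], head=1, tail=2, size=1
write(1): buf=[_ 4 1], head=1, tail=0, size=2
write(21): buf=[21 4 1], head=1, tail=1, size=3
read(): buf=[21 _ 1], head=2, tail=1, size=2
read(): buf=[21 _ _], head=0, tail=1, size=1

Answer: 21 _ _
0
1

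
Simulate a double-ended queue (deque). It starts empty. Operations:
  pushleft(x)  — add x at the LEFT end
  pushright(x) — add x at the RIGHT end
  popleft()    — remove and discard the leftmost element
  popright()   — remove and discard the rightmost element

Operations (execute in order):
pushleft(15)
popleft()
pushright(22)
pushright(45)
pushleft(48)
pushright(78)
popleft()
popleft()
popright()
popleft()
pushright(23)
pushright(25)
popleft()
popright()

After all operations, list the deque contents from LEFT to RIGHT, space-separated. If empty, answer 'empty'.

pushleft(15): [15]
popleft(): []
pushright(22): [22]
pushright(45): [22, 45]
pushleft(48): [48, 22, 45]
pushright(78): [48, 22, 45, 78]
popleft(): [22, 45, 78]
popleft(): [45, 78]
popright(): [45]
popleft(): []
pushright(23): [23]
pushright(25): [23, 25]
popleft(): [25]
popright(): []

Answer: empty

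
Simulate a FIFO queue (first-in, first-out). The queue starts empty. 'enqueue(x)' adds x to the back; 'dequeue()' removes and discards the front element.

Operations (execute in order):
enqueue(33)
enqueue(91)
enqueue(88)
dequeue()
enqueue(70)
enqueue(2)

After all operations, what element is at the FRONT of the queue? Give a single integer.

enqueue(33): queue = [33]
enqueue(91): queue = [33, 91]
enqueue(88): queue = [33, 91, 88]
dequeue(): queue = [91, 88]
enqueue(70): queue = [91, 88, 70]
enqueue(2): queue = [91, 88, 70, 2]

Answer: 91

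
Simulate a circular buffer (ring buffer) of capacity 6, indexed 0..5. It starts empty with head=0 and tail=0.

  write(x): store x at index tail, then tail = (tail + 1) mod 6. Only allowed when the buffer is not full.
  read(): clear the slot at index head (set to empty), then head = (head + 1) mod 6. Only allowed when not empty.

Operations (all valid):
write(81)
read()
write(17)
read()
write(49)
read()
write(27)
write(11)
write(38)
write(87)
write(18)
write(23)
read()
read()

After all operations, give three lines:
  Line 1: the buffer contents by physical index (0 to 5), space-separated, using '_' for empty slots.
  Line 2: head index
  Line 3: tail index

write(81): buf=[81 _ _ _ _ _], head=0, tail=1, size=1
read(): buf=[_ _ _ _ _ _], head=1, tail=1, size=0
write(17): buf=[_ 17 _ _ _ _], head=1, tail=2, size=1
read(): buf=[_ _ _ _ _ _], head=2, tail=2, size=0
write(49): buf=[_ _ 49 _ _ _], head=2, tail=3, size=1
read(): buf=[_ _ _ _ _ _], head=3, tail=3, size=0
write(27): buf=[_ _ _ 27 _ _], head=3, tail=4, size=1
write(11): buf=[_ _ _ 27 11 _], head=3, tail=5, size=2
write(38): buf=[_ _ _ 27 11 38], head=3, tail=0, size=3
write(87): buf=[87 _ _ 27 11 38], head=3, tail=1, size=4
write(18): buf=[87 18 _ 27 11 38], head=3, tail=2, size=5
write(23): buf=[87 18 23 27 11 38], head=3, tail=3, size=6
read(): buf=[87 18 23 _ 11 38], head=4, tail=3, size=5
read(): buf=[87 18 23 _ _ 38], head=5, tail=3, size=4

Answer: 87 18 23 _ _ 38
5
3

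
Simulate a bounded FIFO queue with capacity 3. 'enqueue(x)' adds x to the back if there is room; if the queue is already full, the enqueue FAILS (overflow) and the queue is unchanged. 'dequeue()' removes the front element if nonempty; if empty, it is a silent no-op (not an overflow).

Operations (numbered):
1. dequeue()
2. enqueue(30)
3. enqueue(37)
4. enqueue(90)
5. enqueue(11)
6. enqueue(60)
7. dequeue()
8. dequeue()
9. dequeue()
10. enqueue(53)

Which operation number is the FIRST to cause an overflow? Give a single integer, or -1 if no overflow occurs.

1. dequeue(): empty, no-op, size=0
2. enqueue(30): size=1
3. enqueue(37): size=2
4. enqueue(90): size=3
5. enqueue(11): size=3=cap → OVERFLOW (fail)
6. enqueue(60): size=3=cap → OVERFLOW (fail)
7. dequeue(): size=2
8. dequeue(): size=1
9. dequeue(): size=0
10. enqueue(53): size=1

Answer: 5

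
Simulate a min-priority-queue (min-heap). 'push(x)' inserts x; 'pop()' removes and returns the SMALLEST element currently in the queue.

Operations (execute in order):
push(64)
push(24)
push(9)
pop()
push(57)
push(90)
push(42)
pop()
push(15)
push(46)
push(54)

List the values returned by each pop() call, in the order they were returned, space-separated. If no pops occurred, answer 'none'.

Answer: 9 24

Derivation:
push(64): heap contents = [64]
push(24): heap contents = [24, 64]
push(9): heap contents = [9, 24, 64]
pop() → 9: heap contents = [24, 64]
push(57): heap contents = [24, 57, 64]
push(90): heap contents = [24, 57, 64, 90]
push(42): heap contents = [24, 42, 57, 64, 90]
pop() → 24: heap contents = [42, 57, 64, 90]
push(15): heap contents = [15, 42, 57, 64, 90]
push(46): heap contents = [15, 42, 46, 57, 64, 90]
push(54): heap contents = [15, 42, 46, 54, 57, 64, 90]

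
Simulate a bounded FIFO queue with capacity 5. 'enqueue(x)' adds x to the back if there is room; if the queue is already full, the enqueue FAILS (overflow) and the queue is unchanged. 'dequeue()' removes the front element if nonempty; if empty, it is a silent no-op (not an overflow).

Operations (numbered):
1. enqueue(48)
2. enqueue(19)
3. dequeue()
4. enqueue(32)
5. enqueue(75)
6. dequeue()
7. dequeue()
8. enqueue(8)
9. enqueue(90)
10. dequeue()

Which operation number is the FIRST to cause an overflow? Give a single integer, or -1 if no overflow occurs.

Answer: -1

Derivation:
1. enqueue(48): size=1
2. enqueue(19): size=2
3. dequeue(): size=1
4. enqueue(32): size=2
5. enqueue(75): size=3
6. dequeue(): size=2
7. dequeue(): size=1
8. enqueue(8): size=2
9. enqueue(90): size=3
10. dequeue(): size=2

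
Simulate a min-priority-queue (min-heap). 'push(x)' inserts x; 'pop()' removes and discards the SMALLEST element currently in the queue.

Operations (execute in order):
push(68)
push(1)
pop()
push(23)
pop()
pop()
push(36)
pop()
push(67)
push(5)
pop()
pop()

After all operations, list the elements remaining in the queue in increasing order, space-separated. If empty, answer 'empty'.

Answer: empty

Derivation:
push(68): heap contents = [68]
push(1): heap contents = [1, 68]
pop() → 1: heap contents = [68]
push(23): heap contents = [23, 68]
pop() → 23: heap contents = [68]
pop() → 68: heap contents = []
push(36): heap contents = [36]
pop() → 36: heap contents = []
push(67): heap contents = [67]
push(5): heap contents = [5, 67]
pop() → 5: heap contents = [67]
pop() → 67: heap contents = []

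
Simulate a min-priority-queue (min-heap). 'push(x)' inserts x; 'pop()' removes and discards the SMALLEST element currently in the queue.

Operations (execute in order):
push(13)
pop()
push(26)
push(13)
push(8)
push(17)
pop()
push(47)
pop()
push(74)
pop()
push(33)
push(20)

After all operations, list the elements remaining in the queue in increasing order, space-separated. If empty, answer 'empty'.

Answer: 20 26 33 47 74

Derivation:
push(13): heap contents = [13]
pop() → 13: heap contents = []
push(26): heap contents = [26]
push(13): heap contents = [13, 26]
push(8): heap contents = [8, 13, 26]
push(17): heap contents = [8, 13, 17, 26]
pop() → 8: heap contents = [13, 17, 26]
push(47): heap contents = [13, 17, 26, 47]
pop() → 13: heap contents = [17, 26, 47]
push(74): heap contents = [17, 26, 47, 74]
pop() → 17: heap contents = [26, 47, 74]
push(33): heap contents = [26, 33, 47, 74]
push(20): heap contents = [20, 26, 33, 47, 74]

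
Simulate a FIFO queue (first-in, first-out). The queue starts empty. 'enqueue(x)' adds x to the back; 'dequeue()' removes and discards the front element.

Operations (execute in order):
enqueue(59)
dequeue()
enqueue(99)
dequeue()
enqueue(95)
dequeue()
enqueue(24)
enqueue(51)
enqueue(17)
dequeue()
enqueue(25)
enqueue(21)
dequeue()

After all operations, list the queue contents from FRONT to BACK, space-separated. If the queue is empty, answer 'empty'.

Answer: 17 25 21

Derivation:
enqueue(59): [59]
dequeue(): []
enqueue(99): [99]
dequeue(): []
enqueue(95): [95]
dequeue(): []
enqueue(24): [24]
enqueue(51): [24, 51]
enqueue(17): [24, 51, 17]
dequeue(): [51, 17]
enqueue(25): [51, 17, 25]
enqueue(21): [51, 17, 25, 21]
dequeue(): [17, 25, 21]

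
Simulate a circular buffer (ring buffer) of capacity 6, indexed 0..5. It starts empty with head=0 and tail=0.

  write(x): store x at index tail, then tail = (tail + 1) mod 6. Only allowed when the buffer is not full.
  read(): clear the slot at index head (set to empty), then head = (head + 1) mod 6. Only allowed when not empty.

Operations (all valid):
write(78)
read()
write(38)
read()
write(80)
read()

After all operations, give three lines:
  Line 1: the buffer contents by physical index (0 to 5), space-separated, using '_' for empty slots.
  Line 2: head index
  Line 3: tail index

write(78): buf=[78 _ _ _ _ _], head=0, tail=1, size=1
read(): buf=[_ _ _ _ _ _], head=1, tail=1, size=0
write(38): buf=[_ 38 _ _ _ _], head=1, tail=2, size=1
read(): buf=[_ _ _ _ _ _], head=2, tail=2, size=0
write(80): buf=[_ _ 80 _ _ _], head=2, tail=3, size=1
read(): buf=[_ _ _ _ _ _], head=3, tail=3, size=0

Answer: _ _ _ _ _ _
3
3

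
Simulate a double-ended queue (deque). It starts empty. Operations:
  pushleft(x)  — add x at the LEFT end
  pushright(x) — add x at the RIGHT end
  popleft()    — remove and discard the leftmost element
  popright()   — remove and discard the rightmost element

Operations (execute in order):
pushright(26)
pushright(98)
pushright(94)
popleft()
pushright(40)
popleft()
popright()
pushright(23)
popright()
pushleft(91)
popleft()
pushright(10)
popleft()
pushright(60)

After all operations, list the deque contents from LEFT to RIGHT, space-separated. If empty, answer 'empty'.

pushright(26): [26]
pushright(98): [26, 98]
pushright(94): [26, 98, 94]
popleft(): [98, 94]
pushright(40): [98, 94, 40]
popleft(): [94, 40]
popright(): [94]
pushright(23): [94, 23]
popright(): [94]
pushleft(91): [91, 94]
popleft(): [94]
pushright(10): [94, 10]
popleft(): [10]
pushright(60): [10, 60]

Answer: 10 60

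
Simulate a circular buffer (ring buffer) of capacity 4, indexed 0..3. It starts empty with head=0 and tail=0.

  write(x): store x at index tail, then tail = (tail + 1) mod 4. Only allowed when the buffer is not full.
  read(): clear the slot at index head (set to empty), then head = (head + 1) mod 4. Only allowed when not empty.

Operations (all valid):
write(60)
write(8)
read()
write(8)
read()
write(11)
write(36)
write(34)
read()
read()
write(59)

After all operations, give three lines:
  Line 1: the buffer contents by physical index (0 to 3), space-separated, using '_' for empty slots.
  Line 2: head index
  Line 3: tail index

write(60): buf=[60 _ _ _], head=0, tail=1, size=1
write(8): buf=[60 8 _ _], head=0, tail=2, size=2
read(): buf=[_ 8 _ _], head=1, tail=2, size=1
write(8): buf=[_ 8 8 _], head=1, tail=3, size=2
read(): buf=[_ _ 8 _], head=2, tail=3, size=1
write(11): buf=[_ _ 8 11], head=2, tail=0, size=2
write(36): buf=[36 _ 8 11], head=2, tail=1, size=3
write(34): buf=[36 34 8 11], head=2, tail=2, size=4
read(): buf=[36 34 _ 11], head=3, tail=2, size=3
read(): buf=[36 34 _ _], head=0, tail=2, size=2
write(59): buf=[36 34 59 _], head=0, tail=3, size=3

Answer: 36 34 59 _
0
3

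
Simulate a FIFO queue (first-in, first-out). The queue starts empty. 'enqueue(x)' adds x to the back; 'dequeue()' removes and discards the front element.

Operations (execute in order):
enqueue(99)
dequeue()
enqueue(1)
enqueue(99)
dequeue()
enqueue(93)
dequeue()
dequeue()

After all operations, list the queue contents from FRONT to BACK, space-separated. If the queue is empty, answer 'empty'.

enqueue(99): [99]
dequeue(): []
enqueue(1): [1]
enqueue(99): [1, 99]
dequeue(): [99]
enqueue(93): [99, 93]
dequeue(): [93]
dequeue(): []

Answer: empty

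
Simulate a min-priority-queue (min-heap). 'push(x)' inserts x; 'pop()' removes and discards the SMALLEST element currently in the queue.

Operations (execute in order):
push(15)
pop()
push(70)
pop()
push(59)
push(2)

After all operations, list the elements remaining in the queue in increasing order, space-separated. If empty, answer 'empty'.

push(15): heap contents = [15]
pop() → 15: heap contents = []
push(70): heap contents = [70]
pop() → 70: heap contents = []
push(59): heap contents = [59]
push(2): heap contents = [2, 59]

Answer: 2 59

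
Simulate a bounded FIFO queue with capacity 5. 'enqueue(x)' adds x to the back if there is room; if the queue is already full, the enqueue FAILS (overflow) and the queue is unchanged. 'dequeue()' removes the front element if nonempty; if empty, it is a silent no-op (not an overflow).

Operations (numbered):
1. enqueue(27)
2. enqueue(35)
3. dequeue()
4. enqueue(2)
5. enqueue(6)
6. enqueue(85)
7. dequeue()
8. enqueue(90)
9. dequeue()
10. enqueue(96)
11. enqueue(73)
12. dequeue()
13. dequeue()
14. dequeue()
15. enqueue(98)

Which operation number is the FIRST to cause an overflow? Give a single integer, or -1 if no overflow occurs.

1. enqueue(27): size=1
2. enqueue(35): size=2
3. dequeue(): size=1
4. enqueue(2): size=2
5. enqueue(6): size=3
6. enqueue(85): size=4
7. dequeue(): size=3
8. enqueue(90): size=4
9. dequeue(): size=3
10. enqueue(96): size=4
11. enqueue(73): size=5
12. dequeue(): size=4
13. dequeue(): size=3
14. dequeue(): size=2
15. enqueue(98): size=3

Answer: -1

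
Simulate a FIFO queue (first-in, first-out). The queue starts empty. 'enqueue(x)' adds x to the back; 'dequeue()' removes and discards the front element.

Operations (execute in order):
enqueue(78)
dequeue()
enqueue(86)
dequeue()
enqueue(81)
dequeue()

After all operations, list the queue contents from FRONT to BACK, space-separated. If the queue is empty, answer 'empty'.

enqueue(78): [78]
dequeue(): []
enqueue(86): [86]
dequeue(): []
enqueue(81): [81]
dequeue(): []

Answer: empty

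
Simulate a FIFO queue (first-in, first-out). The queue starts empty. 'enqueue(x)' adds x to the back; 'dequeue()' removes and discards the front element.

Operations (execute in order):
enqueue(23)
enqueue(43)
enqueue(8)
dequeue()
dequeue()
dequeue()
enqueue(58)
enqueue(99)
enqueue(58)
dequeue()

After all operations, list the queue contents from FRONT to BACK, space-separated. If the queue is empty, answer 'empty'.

enqueue(23): [23]
enqueue(43): [23, 43]
enqueue(8): [23, 43, 8]
dequeue(): [43, 8]
dequeue(): [8]
dequeue(): []
enqueue(58): [58]
enqueue(99): [58, 99]
enqueue(58): [58, 99, 58]
dequeue(): [99, 58]

Answer: 99 58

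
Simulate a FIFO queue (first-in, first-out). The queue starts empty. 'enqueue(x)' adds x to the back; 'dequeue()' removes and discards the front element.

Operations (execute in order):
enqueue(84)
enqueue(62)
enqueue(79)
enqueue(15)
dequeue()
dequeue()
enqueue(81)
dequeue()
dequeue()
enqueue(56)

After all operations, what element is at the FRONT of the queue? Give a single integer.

Answer: 81

Derivation:
enqueue(84): queue = [84]
enqueue(62): queue = [84, 62]
enqueue(79): queue = [84, 62, 79]
enqueue(15): queue = [84, 62, 79, 15]
dequeue(): queue = [62, 79, 15]
dequeue(): queue = [79, 15]
enqueue(81): queue = [79, 15, 81]
dequeue(): queue = [15, 81]
dequeue(): queue = [81]
enqueue(56): queue = [81, 56]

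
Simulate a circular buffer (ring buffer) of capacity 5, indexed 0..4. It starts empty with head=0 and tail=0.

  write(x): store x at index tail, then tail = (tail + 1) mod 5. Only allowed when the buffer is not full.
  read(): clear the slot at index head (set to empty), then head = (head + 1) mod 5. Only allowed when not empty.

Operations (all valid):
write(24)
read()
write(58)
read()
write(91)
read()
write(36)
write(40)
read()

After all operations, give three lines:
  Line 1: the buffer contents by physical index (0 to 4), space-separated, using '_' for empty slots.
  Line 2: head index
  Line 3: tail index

write(24): buf=[24 _ _ _ _], head=0, tail=1, size=1
read(): buf=[_ _ _ _ _], head=1, tail=1, size=0
write(58): buf=[_ 58 _ _ _], head=1, tail=2, size=1
read(): buf=[_ _ _ _ _], head=2, tail=2, size=0
write(91): buf=[_ _ 91 _ _], head=2, tail=3, size=1
read(): buf=[_ _ _ _ _], head=3, tail=3, size=0
write(36): buf=[_ _ _ 36 _], head=3, tail=4, size=1
write(40): buf=[_ _ _ 36 40], head=3, tail=0, size=2
read(): buf=[_ _ _ _ 40], head=4, tail=0, size=1

Answer: _ _ _ _ 40
4
0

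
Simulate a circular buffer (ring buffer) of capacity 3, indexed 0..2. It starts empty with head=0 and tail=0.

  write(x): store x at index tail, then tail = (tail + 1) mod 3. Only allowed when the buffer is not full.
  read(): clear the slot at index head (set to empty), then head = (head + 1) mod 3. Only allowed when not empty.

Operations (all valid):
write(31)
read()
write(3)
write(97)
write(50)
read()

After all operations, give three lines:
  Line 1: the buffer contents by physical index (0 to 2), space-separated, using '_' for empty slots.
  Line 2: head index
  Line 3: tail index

write(31): buf=[31 _ _], head=0, tail=1, size=1
read(): buf=[_ _ _], head=1, tail=1, size=0
write(3): buf=[_ 3 _], head=1, tail=2, size=1
write(97): buf=[_ 3 97], head=1, tail=0, size=2
write(50): buf=[50 3 97], head=1, tail=1, size=3
read(): buf=[50 _ 97], head=2, tail=1, size=2

Answer: 50 _ 97
2
1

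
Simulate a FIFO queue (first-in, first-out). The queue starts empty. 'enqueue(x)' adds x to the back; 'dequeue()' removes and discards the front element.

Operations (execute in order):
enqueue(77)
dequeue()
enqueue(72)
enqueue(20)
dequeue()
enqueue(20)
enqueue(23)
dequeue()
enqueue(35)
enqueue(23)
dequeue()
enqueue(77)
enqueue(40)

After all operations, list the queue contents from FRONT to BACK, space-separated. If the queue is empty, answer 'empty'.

enqueue(77): [77]
dequeue(): []
enqueue(72): [72]
enqueue(20): [72, 20]
dequeue(): [20]
enqueue(20): [20, 20]
enqueue(23): [20, 20, 23]
dequeue(): [20, 23]
enqueue(35): [20, 23, 35]
enqueue(23): [20, 23, 35, 23]
dequeue(): [23, 35, 23]
enqueue(77): [23, 35, 23, 77]
enqueue(40): [23, 35, 23, 77, 40]

Answer: 23 35 23 77 40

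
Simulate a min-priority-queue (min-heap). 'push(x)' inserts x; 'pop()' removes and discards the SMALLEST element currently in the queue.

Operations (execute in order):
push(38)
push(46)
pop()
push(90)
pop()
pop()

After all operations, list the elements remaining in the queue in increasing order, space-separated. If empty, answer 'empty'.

Answer: empty

Derivation:
push(38): heap contents = [38]
push(46): heap contents = [38, 46]
pop() → 38: heap contents = [46]
push(90): heap contents = [46, 90]
pop() → 46: heap contents = [90]
pop() → 90: heap contents = []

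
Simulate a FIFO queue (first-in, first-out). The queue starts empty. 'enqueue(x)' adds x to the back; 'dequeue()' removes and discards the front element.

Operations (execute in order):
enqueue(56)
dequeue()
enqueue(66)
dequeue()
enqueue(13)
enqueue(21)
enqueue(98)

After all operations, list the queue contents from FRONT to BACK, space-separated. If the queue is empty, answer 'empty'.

Answer: 13 21 98

Derivation:
enqueue(56): [56]
dequeue(): []
enqueue(66): [66]
dequeue(): []
enqueue(13): [13]
enqueue(21): [13, 21]
enqueue(98): [13, 21, 98]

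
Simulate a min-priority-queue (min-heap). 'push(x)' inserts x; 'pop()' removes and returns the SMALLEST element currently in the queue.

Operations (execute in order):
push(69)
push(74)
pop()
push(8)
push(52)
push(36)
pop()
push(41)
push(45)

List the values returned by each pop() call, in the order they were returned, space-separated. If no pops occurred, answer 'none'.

push(69): heap contents = [69]
push(74): heap contents = [69, 74]
pop() → 69: heap contents = [74]
push(8): heap contents = [8, 74]
push(52): heap contents = [8, 52, 74]
push(36): heap contents = [8, 36, 52, 74]
pop() → 8: heap contents = [36, 52, 74]
push(41): heap contents = [36, 41, 52, 74]
push(45): heap contents = [36, 41, 45, 52, 74]

Answer: 69 8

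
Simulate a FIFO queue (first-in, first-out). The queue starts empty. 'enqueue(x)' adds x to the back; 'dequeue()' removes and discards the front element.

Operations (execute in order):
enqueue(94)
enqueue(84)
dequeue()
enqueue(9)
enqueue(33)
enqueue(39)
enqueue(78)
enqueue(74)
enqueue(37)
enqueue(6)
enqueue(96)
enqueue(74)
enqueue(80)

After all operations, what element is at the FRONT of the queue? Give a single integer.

Answer: 84

Derivation:
enqueue(94): queue = [94]
enqueue(84): queue = [94, 84]
dequeue(): queue = [84]
enqueue(9): queue = [84, 9]
enqueue(33): queue = [84, 9, 33]
enqueue(39): queue = [84, 9, 33, 39]
enqueue(78): queue = [84, 9, 33, 39, 78]
enqueue(74): queue = [84, 9, 33, 39, 78, 74]
enqueue(37): queue = [84, 9, 33, 39, 78, 74, 37]
enqueue(6): queue = [84, 9, 33, 39, 78, 74, 37, 6]
enqueue(96): queue = [84, 9, 33, 39, 78, 74, 37, 6, 96]
enqueue(74): queue = [84, 9, 33, 39, 78, 74, 37, 6, 96, 74]
enqueue(80): queue = [84, 9, 33, 39, 78, 74, 37, 6, 96, 74, 80]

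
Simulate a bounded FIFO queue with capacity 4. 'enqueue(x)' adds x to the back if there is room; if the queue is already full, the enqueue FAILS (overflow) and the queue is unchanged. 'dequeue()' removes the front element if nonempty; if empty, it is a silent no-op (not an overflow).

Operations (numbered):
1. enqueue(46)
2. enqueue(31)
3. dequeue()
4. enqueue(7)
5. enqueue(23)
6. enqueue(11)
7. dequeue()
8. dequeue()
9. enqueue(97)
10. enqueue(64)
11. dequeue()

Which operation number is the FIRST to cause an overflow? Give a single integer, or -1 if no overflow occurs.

1. enqueue(46): size=1
2. enqueue(31): size=2
3. dequeue(): size=1
4. enqueue(7): size=2
5. enqueue(23): size=3
6. enqueue(11): size=4
7. dequeue(): size=3
8. dequeue(): size=2
9. enqueue(97): size=3
10. enqueue(64): size=4
11. dequeue(): size=3

Answer: -1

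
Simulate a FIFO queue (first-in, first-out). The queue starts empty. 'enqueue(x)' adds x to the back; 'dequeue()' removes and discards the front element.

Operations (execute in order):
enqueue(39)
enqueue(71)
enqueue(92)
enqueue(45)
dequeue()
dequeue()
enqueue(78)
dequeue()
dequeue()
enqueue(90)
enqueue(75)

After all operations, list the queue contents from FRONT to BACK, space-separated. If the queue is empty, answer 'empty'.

Answer: 78 90 75

Derivation:
enqueue(39): [39]
enqueue(71): [39, 71]
enqueue(92): [39, 71, 92]
enqueue(45): [39, 71, 92, 45]
dequeue(): [71, 92, 45]
dequeue(): [92, 45]
enqueue(78): [92, 45, 78]
dequeue(): [45, 78]
dequeue(): [78]
enqueue(90): [78, 90]
enqueue(75): [78, 90, 75]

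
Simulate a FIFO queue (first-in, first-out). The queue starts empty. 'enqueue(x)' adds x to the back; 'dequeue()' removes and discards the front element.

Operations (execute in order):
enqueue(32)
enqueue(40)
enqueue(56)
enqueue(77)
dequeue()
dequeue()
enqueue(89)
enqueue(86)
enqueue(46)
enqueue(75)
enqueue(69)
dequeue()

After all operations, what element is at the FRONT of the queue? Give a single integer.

enqueue(32): queue = [32]
enqueue(40): queue = [32, 40]
enqueue(56): queue = [32, 40, 56]
enqueue(77): queue = [32, 40, 56, 77]
dequeue(): queue = [40, 56, 77]
dequeue(): queue = [56, 77]
enqueue(89): queue = [56, 77, 89]
enqueue(86): queue = [56, 77, 89, 86]
enqueue(46): queue = [56, 77, 89, 86, 46]
enqueue(75): queue = [56, 77, 89, 86, 46, 75]
enqueue(69): queue = [56, 77, 89, 86, 46, 75, 69]
dequeue(): queue = [77, 89, 86, 46, 75, 69]

Answer: 77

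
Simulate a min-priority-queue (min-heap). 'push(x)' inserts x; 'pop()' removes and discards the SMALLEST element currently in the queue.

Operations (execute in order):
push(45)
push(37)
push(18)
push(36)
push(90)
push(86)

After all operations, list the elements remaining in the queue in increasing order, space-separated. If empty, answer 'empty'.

Answer: 18 36 37 45 86 90

Derivation:
push(45): heap contents = [45]
push(37): heap contents = [37, 45]
push(18): heap contents = [18, 37, 45]
push(36): heap contents = [18, 36, 37, 45]
push(90): heap contents = [18, 36, 37, 45, 90]
push(86): heap contents = [18, 36, 37, 45, 86, 90]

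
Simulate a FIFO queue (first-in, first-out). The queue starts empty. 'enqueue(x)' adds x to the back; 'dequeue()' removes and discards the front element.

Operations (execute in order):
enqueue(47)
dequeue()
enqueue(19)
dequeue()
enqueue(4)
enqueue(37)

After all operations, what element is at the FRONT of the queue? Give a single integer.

Answer: 4

Derivation:
enqueue(47): queue = [47]
dequeue(): queue = []
enqueue(19): queue = [19]
dequeue(): queue = []
enqueue(4): queue = [4]
enqueue(37): queue = [4, 37]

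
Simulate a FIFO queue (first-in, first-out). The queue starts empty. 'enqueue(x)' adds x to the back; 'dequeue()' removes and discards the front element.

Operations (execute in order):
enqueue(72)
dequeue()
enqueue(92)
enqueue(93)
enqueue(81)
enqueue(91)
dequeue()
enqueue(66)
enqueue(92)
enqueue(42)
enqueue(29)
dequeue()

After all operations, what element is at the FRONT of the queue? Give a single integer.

enqueue(72): queue = [72]
dequeue(): queue = []
enqueue(92): queue = [92]
enqueue(93): queue = [92, 93]
enqueue(81): queue = [92, 93, 81]
enqueue(91): queue = [92, 93, 81, 91]
dequeue(): queue = [93, 81, 91]
enqueue(66): queue = [93, 81, 91, 66]
enqueue(92): queue = [93, 81, 91, 66, 92]
enqueue(42): queue = [93, 81, 91, 66, 92, 42]
enqueue(29): queue = [93, 81, 91, 66, 92, 42, 29]
dequeue(): queue = [81, 91, 66, 92, 42, 29]

Answer: 81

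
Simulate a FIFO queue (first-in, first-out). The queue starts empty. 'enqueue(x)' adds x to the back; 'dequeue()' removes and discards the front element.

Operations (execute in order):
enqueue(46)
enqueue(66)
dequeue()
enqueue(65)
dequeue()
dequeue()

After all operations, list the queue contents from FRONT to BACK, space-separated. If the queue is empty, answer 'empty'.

Answer: empty

Derivation:
enqueue(46): [46]
enqueue(66): [46, 66]
dequeue(): [66]
enqueue(65): [66, 65]
dequeue(): [65]
dequeue(): []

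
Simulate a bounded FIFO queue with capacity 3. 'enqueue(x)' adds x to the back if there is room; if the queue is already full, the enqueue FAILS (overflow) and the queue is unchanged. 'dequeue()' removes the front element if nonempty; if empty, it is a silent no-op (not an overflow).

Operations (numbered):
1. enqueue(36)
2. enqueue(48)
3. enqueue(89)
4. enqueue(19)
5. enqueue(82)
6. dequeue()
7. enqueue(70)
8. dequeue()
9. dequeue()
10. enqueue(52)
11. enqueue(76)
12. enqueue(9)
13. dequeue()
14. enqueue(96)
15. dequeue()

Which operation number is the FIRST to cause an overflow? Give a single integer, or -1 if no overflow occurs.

1. enqueue(36): size=1
2. enqueue(48): size=2
3. enqueue(89): size=3
4. enqueue(19): size=3=cap → OVERFLOW (fail)
5. enqueue(82): size=3=cap → OVERFLOW (fail)
6. dequeue(): size=2
7. enqueue(70): size=3
8. dequeue(): size=2
9. dequeue(): size=1
10. enqueue(52): size=2
11. enqueue(76): size=3
12. enqueue(9): size=3=cap → OVERFLOW (fail)
13. dequeue(): size=2
14. enqueue(96): size=3
15. dequeue(): size=2

Answer: 4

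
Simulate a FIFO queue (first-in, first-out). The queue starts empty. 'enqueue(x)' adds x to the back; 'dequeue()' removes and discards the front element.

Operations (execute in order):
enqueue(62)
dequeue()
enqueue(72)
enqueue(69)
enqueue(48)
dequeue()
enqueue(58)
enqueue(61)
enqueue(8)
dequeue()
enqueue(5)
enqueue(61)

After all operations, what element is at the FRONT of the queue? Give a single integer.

enqueue(62): queue = [62]
dequeue(): queue = []
enqueue(72): queue = [72]
enqueue(69): queue = [72, 69]
enqueue(48): queue = [72, 69, 48]
dequeue(): queue = [69, 48]
enqueue(58): queue = [69, 48, 58]
enqueue(61): queue = [69, 48, 58, 61]
enqueue(8): queue = [69, 48, 58, 61, 8]
dequeue(): queue = [48, 58, 61, 8]
enqueue(5): queue = [48, 58, 61, 8, 5]
enqueue(61): queue = [48, 58, 61, 8, 5, 61]

Answer: 48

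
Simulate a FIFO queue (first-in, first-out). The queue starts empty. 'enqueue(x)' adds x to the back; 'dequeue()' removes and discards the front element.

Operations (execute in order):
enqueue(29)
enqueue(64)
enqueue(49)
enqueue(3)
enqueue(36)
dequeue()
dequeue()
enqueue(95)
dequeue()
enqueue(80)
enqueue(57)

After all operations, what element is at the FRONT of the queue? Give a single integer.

Answer: 3

Derivation:
enqueue(29): queue = [29]
enqueue(64): queue = [29, 64]
enqueue(49): queue = [29, 64, 49]
enqueue(3): queue = [29, 64, 49, 3]
enqueue(36): queue = [29, 64, 49, 3, 36]
dequeue(): queue = [64, 49, 3, 36]
dequeue(): queue = [49, 3, 36]
enqueue(95): queue = [49, 3, 36, 95]
dequeue(): queue = [3, 36, 95]
enqueue(80): queue = [3, 36, 95, 80]
enqueue(57): queue = [3, 36, 95, 80, 57]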